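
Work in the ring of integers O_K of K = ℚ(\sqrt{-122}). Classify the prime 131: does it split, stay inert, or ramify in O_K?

-122 mod 4 = 2, hence disc K = 4·(-122) = -488 and O_K = ℤ[√-122].
disc(K) = -488 is not divisible by 131; 131 is unramified.
(-122/131) = 9^65 mod 131 = 1, giving Legendre symbol 1.
Legendre symbol 1 ⇒ 131 is split.

split — (131) = 𝔭₁𝔭₂ with 𝔭₁ ≠ 𝔭₂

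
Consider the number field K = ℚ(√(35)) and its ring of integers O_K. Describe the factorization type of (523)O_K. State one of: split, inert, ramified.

inert — (523) stays prime in O_K

Since 35 ≢ 1 mod 4, the ring of integers is ℤ[√35] with discriminant 4·35 = 140.
disc(K) = 140 is not divisible by 523; 523 is unramified.
Compute (35/523) via Euler: 35^((523-1)/2) mod 523 = 522, so (35/523) = -1.
(35/523) = -1, so 523 is inert.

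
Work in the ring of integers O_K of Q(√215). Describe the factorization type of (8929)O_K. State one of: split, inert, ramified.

8929 remains inert

215 mod 4 = 3, hence disc K = 4·215 = 860 and O_K = ℤ[√215].
Since gcd(8929, 860) = 1 the prime 8929 does not ramify.
Legendre symbol by Euler's criterion: (215/8929) ≡ 215^4464 ≡ 8928 (mod 8929), i.e. (215/8929) = -1.
Legendre symbol -1 ⇒ 8929 is inert.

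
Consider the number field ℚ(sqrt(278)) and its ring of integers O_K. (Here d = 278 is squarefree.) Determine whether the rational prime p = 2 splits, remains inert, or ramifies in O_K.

d = 278 ≡ 2 (mod 4), so O_K = ℤ[√278] and disc(K) = 4d = 1112.
2 divides disc(K) = 1112, so 2 ramifies.

ramified — (2) = 𝔭²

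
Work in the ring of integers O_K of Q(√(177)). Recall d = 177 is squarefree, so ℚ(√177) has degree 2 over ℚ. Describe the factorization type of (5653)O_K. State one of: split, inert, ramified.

splits completely

Since 177 ≡ 1 mod 4, the ring of integers is ℤ[(1+√177)/2] with discriminant 177.
disc(K) = 177 is not divisible by 5653; 5653 is unramified.
Legendre symbol by Euler's criterion: (177/5653) ≡ 177^2826 ≡ 1 (mod 5653), i.e. (177/5653) = 1.
Legendre symbol 1 ⇒ 5653 is split.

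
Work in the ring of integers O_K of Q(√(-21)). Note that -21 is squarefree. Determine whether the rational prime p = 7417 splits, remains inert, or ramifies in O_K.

split — (7417) = 𝔭₁𝔭₂ with 𝔭₁ ≠ 𝔭₂

-21 mod 4 = 3, hence disc K = 4·(-21) = -84 and O_K = ℤ[√-21].
Since gcd(7417, -84) = 1 the prime 7417 does not ramify.
Legendre symbol by Euler's criterion: (-21/7417) ≡ (-21)^3708 ≡ 1 (mod 7417), i.e. (-21/7417) = 1.
Legendre symbol 1 ⇒ 7417 is split.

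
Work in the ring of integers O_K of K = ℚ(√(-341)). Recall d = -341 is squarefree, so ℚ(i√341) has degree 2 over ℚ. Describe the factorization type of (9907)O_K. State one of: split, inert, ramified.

9907 splits in O_K

-341 mod 4 = 3, hence disc K = 4·(-341) = -1364 and O_K = ℤ[√-341].
disc(K) = -1364 is not divisible by 9907; 9907 is unramified.
Euler's criterion: (-341)^4953 mod 9907 = 1. Thus (-341|9907) = 1.
Legendre symbol 1 ⇒ 9907 is split.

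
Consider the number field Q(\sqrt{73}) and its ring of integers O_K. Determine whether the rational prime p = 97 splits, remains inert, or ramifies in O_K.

d = 73 ≡ 1 (mod 4), so O_K = ℤ[(1+√73)/2] and disc(K) = d = 73.
disc(K) = 73 is not divisible by 97; 97 is unramified.
Euler's criterion: 73^48 mod 97 = 1. Thus (73|97) = 1.
(73/97) = 1, so 97 splits.

split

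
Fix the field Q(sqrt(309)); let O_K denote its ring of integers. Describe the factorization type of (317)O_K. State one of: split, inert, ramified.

inert

Since 309 ≡ 1 mod 4, the ring of integers is ℤ[(1+√309)/2] with discriminant 309.
disc(K) = 309 is not divisible by 317; 317 is unramified.
Legendre symbol by Euler's criterion: (309/317) ≡ 309^158 ≡ 316 (mod 317), i.e. (309/317) = -1.
Legendre symbol -1 ⇒ 317 is inert.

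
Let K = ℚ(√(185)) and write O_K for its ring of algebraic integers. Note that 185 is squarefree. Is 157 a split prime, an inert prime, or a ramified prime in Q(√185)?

Since 185 ≡ 1 mod 4, the ring of integers is ℤ[(1+√185)/2] with discriminant 185.
disc(K) = 185 is not divisible by 157; 157 is unramified.
(185/157) = 28^78 mod 157 = 156, giving Legendre symbol -1.
d is a non-residue mod p, hence 157 remains inert in O_K.

inert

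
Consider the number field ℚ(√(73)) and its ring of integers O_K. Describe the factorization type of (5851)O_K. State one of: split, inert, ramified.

5851 remains inert

Since 73 ≡ 1 mod 4, the ring of integers is ℤ[(1+√73)/2] with discriminant 73.
5851 ∤ 73, so 5851 is unramified.
Euler's criterion: 73^2925 mod 5851 = 5850. Thus (73|5851) = -1.
(73/5851) = -1, so 5851 is inert.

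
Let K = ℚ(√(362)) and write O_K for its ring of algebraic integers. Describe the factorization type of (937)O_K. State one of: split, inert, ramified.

937 remains inert

Since 362 ≢ 1 mod 4, the ring of integers is ℤ[√362] with discriminant 4·362 = 1448.
Since gcd(937, 1448) = 1 the prime 937 does not ramify.
Legendre symbol by Euler's criterion: (362/937) ≡ 362^468 ≡ 936 (mod 937), i.e. (362/937) = -1.
(362/937) = -1, so 937 is inert.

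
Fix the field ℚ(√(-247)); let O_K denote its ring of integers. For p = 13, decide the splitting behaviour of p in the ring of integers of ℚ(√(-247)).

ramified — (13) = 𝔭²

d = -247 ≡ 1 (mod 4), so O_K = ℤ[(1+√-247)/2] and disc(K) = d = -247.
disc(K) = -247 = 13·(-19), so p = 13 is ramified.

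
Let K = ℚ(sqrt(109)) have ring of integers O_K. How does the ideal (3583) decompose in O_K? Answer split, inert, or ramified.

3583 remains inert

d = 109 ≡ 1 (mod 4), so O_K = ℤ[(1+√109)/2] and disc(K) = d = 109.
disc(K) = 109 is not divisible by 3583; 3583 is unramified.
(109/3583) = 109^1791 mod 3583 = 3582, giving Legendre symbol -1.
d is a non-residue mod p, hence 3583 remains inert in O_K.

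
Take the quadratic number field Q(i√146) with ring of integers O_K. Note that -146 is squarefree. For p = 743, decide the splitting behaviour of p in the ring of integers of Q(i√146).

Since -146 ≢ 1 mod 4, the ring of integers is ℤ[√-146] with discriminant 4·(-146) = -584.
Since gcd(743, -584) = 1 the prime 743 does not ramify.
Legendre symbol by Euler's criterion: (-146/743) ≡ (-146)^371 ≡ 1 (mod 743), i.e. (-146/743) = 1.
(-146/743) = 1, so 743 splits.

p splits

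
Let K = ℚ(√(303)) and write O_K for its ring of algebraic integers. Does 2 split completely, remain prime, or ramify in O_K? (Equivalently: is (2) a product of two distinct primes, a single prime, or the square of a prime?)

d = 303 ≡ 3 (mod 4), so O_K = ℤ[√303] and disc(K) = 4d = 1212.
disc(K) = 1212 = 2·606, so p = 2 is ramified.

2 is ramified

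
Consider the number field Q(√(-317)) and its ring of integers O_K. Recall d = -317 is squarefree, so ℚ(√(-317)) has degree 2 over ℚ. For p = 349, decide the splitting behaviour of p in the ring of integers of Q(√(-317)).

inert — (349) stays prime in O_K

d = -317 ≡ 3 (mod 4), so O_K = ℤ[√-317] and disc(K) = 4d = -1268.
349 ∤ -1268, so 349 is unramified.
Legendre symbol by Euler's criterion: (-317/349) ≡ (-317)^174 ≡ 348 (mod 349), i.e. (-317/349) = -1.
d is a non-residue mod p, hence 349 remains inert in O_K.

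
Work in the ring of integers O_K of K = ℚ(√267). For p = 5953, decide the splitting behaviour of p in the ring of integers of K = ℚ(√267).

p splits

d = 267 ≡ 3 (mod 4), so O_K = ℤ[√267] and disc(K) = 4d = 1068.
Since gcd(5953, 1068) = 1 the prime 5953 does not ramify.
(267/5953) = 267^2976 mod 5953 = 1, giving Legendre symbol 1.
Legendre symbol 1 ⇒ 5953 is split.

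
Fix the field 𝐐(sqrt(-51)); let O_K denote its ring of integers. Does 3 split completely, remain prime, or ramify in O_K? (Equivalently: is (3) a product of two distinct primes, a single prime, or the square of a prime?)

ramified — (3) = 𝔭²

Since -51 ≡ 1 mod 4, the ring of integers is ℤ[(1+√-51)/2] with discriminant -51.
disc(K) = -51 = 3·(-17), so p = 3 is ramified.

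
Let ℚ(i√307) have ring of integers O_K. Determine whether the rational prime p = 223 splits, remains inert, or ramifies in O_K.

-307 mod 4 = 1, hence disc K = -307 and O_K = ℤ[(1+√-307)/2].
Since gcd(223, -307) = 1 the prime 223 does not ramify.
(-307/223) = 139^111 mod 223 = 1, giving Legendre symbol 1.
Legendre symbol 1 ⇒ 223 is split.

split — (223) = 𝔭₁𝔭₂ with 𝔭₁ ≠ 𝔭₂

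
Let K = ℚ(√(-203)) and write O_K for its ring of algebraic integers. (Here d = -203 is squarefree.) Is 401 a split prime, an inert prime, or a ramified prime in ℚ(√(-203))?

d = -203 ≡ 1 (mod 4), so O_K = ℤ[(1+√-203)/2] and disc(K) = d = -203.
disc(K) = -203 is not divisible by 401; 401 is unramified.
(-203/401) = 198^200 mod 401 = 1, giving Legendre symbol 1.
d is a quadratic residue mod p, hence 401 splits in O_K.

split — (401) = 𝔭₁𝔭₂ with 𝔭₁ ≠ 𝔭₂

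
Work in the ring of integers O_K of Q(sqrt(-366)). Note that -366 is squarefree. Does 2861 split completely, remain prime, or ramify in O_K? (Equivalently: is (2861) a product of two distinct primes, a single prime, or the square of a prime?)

2861 remains inert

d = -366 ≡ 2 (mod 4), so O_K = ℤ[√-366] and disc(K) = 4d = -1464.
Since gcd(2861, -1464) = 1 the prime 2861 does not ramify.
Euler's criterion: (-366)^1430 mod 2861 = 2860. Thus (-366|2861) = -1.
(-366/2861) = -1, so 2861 is inert.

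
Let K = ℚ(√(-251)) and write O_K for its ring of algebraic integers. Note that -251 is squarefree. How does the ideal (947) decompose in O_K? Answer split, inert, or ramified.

split — (947) = 𝔭₁𝔭₂ with 𝔭₁ ≠ 𝔭₂

-251 mod 4 = 1, hence disc K = -251 and O_K = ℤ[(1+√-251)/2].
Since gcd(947, -251) = 1 the prime 947 does not ramify.
Euler's criterion: (-251)^473 mod 947 = 1. Thus (-251|947) = 1.
(-251/947) = 1, so 947 splits.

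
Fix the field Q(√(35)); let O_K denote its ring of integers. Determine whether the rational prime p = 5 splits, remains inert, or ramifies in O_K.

p ramifies

Since 35 ≢ 1 mod 4, the ring of integers is ℤ[√35] with discriminant 4·35 = 140.
Ramification test: 5 | 140. The prime 5 ramifies in K.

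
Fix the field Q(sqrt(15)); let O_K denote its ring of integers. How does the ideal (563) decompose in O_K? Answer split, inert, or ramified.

p is inert

d = 15 ≡ 3 (mod 4), so O_K = ℤ[√15] and disc(K) = 4d = 60.
563 ∤ 60, so 563 is unramified.
Euler's criterion: 15^281 mod 563 = 562. Thus (15|563) = -1.
d is a non-residue mod p, hence 563 remains inert in O_K.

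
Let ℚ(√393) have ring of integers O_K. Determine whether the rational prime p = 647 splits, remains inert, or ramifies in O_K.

393 mod 4 = 1, hence disc K = 393 and O_K = ℤ[(1+√393)/2].
disc(K) = 393 is not divisible by 647; 647 is unramified.
Euler's criterion: 393^323 mod 647 = 646. Thus (393|647) = -1.
Legendre symbol -1 ⇒ 647 is inert.

inert — (647) stays prime in O_K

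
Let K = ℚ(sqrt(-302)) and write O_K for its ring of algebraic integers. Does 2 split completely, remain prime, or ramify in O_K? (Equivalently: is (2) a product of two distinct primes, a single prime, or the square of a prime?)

d = -302 ≡ 2 (mod 4), so O_K = ℤ[√-302] and disc(K) = 4d = -1208.
disc(K) = -1208 = 2·(-604), so p = 2 is ramified.

ramified — (2) = 𝔭²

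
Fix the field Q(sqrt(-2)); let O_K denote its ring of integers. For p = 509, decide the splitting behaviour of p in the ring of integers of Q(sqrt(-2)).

-2 mod 4 = 2, hence disc K = 4·(-2) = -8 and O_K = ℤ[√-2].
509 ∤ -8, so 509 is unramified.
Legendre symbol by Euler's criterion: (-2/509) ≡ (-2)^254 ≡ 508 (mod 509), i.e. (-2/509) = -1.
Legendre symbol -1 ⇒ 509 is inert.

509 remains inert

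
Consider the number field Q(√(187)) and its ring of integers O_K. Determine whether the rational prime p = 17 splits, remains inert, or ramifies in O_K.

ramified

d = 187 ≡ 3 (mod 4), so O_K = ℤ[√187] and disc(K) = 4d = 748.
disc(K) = 748 = 17·44, so p = 17 is ramified.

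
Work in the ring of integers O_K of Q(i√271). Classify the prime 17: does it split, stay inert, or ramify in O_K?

Since -271 ≡ 1 mod 4, the ring of integers is ℤ[(1+√-271)/2] with discriminant -271.
17 ∤ -271, so 17 is unramified.
Euler's criterion: (-271)^8 mod 17 = 1. Thus (-271|17) = 1.
(-271/17) = 1, so 17 splits.

split — (17) = 𝔭₁𝔭₂ with 𝔭₁ ≠ 𝔭₂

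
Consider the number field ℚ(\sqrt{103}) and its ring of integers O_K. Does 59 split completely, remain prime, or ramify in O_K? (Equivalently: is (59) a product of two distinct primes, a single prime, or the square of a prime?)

Since 103 ≢ 1 mod 4, the ring of integers is ℤ[√103] with discriminant 4·103 = 412.
Since gcd(59, 412) = 1 the prime 59 does not ramify.
Euler's criterion: 103^29 mod 59 = 58. Thus (103|59) = -1.
Legendre symbol -1 ⇒ 59 is inert.

59 remains inert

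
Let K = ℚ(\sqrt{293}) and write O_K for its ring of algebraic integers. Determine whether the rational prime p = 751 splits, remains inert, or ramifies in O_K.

751 remains inert

Since 293 ≡ 1 mod 4, the ring of integers is ℤ[(1+√293)/2] with discriminant 293.
Since gcd(751, 293) = 1 the prime 751 does not ramify.
(293/751) = 293^375 mod 751 = 750, giving Legendre symbol -1.
(293/751) = -1, so 751 is inert.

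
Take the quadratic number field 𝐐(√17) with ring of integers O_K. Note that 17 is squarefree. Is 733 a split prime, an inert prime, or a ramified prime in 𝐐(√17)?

733 splits in O_K

Since 17 ≡ 1 mod 4, the ring of integers is ℤ[(1+√17)/2] with discriminant 17.
disc(K) = 17 is not divisible by 733; 733 is unramified.
Legendre symbol by Euler's criterion: (17/733) ≡ 17^366 ≡ 1 (mod 733), i.e. (17/733) = 1.
Legendre symbol 1 ⇒ 733 is split.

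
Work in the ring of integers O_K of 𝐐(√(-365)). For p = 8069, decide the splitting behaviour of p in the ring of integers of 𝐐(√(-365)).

inert — (8069) stays prime in O_K

Since -365 ≢ 1 mod 4, the ring of integers is ℤ[√-365] with discriminant 4·(-365) = -1460.
8069 ∤ -1460, so 8069 is unramified.
Legendre symbol by Euler's criterion: (-365/8069) ≡ (-365)^4034 ≡ 8068 (mod 8069), i.e. (-365/8069) = -1.
d is a non-residue mod p, hence 8069 remains inert in O_K.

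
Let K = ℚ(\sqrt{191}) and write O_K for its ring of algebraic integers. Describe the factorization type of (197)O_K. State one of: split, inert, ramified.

splits completely

191 mod 4 = 3, hence disc K = 4·191 = 764 and O_K = ℤ[√191].
disc(K) = 764 is not divisible by 197; 197 is unramified.
Euler's criterion: 191^98 mod 197 = 1. Thus (191|197) = 1.
Legendre symbol 1 ⇒ 197 is split.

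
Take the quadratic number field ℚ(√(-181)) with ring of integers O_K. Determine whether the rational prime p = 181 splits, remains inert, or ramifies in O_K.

d = -181 ≡ 3 (mod 4), so O_K = ℤ[√-181] and disc(K) = 4d = -724.
181 divides disc(K) = -724, so 181 ramifies.

ramified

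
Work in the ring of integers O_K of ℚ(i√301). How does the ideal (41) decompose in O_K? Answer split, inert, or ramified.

Since -301 ≢ 1 mod 4, the ring of integers is ℤ[√-301] with discriminant 4·(-301) = -1204.
disc(K) = -1204 is not divisible by 41; 41 is unramified.
Compute (-301/41) via Euler: 27^((41-1)/2) mod 41 = 40, so (-301/41) = -1.
d is a non-residue mod p, hence 41 remains inert in O_K.

41 remains inert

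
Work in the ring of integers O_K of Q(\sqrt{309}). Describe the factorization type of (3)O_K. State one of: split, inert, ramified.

p ramifies

d = 309 ≡ 1 (mod 4), so O_K = ℤ[(1+√309)/2] and disc(K) = d = 309.
Ramification test: 3 | 309. The prime 3 ramifies in K.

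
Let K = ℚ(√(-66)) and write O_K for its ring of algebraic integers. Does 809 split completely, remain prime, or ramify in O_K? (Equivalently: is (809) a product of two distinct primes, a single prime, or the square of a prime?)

split — (809) = 𝔭₁𝔭₂ with 𝔭₁ ≠ 𝔭₂

-66 mod 4 = 2, hence disc K = 4·(-66) = -264 and O_K = ℤ[√-66].
Since gcd(809, -264) = 1 the prime 809 does not ramify.
Euler's criterion: (-66)^404 mod 809 = 1. Thus (-66|809) = 1.
d is a quadratic residue mod p, hence 809 splits in O_K.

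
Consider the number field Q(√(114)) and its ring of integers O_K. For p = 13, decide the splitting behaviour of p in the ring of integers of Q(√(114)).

13 splits in O_K

d = 114 ≡ 2 (mod 4), so O_K = ℤ[√114] and disc(K) = 4d = 456.
Since gcd(13, 456) = 1 the prime 13 does not ramify.
(114/13) = 10^6 mod 13 = 1, giving Legendre symbol 1.
Legendre symbol 1 ⇒ 13 is split.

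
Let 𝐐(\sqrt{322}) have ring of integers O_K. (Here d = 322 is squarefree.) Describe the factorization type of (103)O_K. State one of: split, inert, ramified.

322 mod 4 = 2, hence disc K = 4·322 = 1288 and O_K = ℤ[√322].
103 ∤ 1288, so 103 is unramified.
Legendre symbol by Euler's criterion: (322/103) ≡ 322^51 ≡ 1 (mod 103), i.e. (322/103) = 1.
Legendre symbol 1 ⇒ 103 is split.

splits completely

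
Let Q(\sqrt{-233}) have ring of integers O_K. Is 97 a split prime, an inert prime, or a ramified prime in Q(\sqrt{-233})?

97 remains inert

d = -233 ≡ 3 (mod 4), so O_K = ℤ[√-233] and disc(K) = 4d = -932.
disc(K) = -932 is not divisible by 97; 97 is unramified.
Legendre symbol by Euler's criterion: (-233/97) ≡ (-233)^48 ≡ 96 (mod 97), i.e. (-233/97) = -1.
d is a non-residue mod p, hence 97 remains inert in O_K.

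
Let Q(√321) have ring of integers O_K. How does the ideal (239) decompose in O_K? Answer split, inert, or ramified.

239 remains inert

d = 321 ≡ 1 (mod 4), so O_K = ℤ[(1+√321)/2] and disc(K) = d = 321.
239 ∤ 321, so 239 is unramified.
Legendre symbol by Euler's criterion: (321/239) ≡ 321^119 ≡ 238 (mod 239), i.e. (321/239) = -1.
Legendre symbol -1 ⇒ 239 is inert.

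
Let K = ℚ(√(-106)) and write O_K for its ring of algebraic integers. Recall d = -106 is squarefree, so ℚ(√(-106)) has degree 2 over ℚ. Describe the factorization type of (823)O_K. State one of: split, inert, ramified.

Since -106 ≢ 1 mod 4, the ring of integers is ℤ[√-106] with discriminant 4·(-106) = -424.
Since gcd(823, -424) = 1 the prime 823 does not ramify.
Legendre symbol by Euler's criterion: (-106/823) ≡ (-106)^411 ≡ 822 (mod 823), i.e. (-106/823) = -1.
(-106/823) = -1, so 823 is inert.

inert — (823) stays prime in O_K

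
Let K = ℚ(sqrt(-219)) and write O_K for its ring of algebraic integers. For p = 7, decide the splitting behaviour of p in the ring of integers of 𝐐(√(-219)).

-219 mod 4 = 1, hence disc K = -219 and O_K = ℤ[(1+√-219)/2].
Since gcd(7, -219) = 1 the prime 7 does not ramify.
(-219/7) = 5^3 mod 7 = 6, giving Legendre symbol -1.
(-219/7) = -1, so 7 is inert.

inert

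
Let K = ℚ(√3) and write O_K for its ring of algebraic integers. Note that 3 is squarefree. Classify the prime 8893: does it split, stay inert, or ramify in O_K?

split — (8893) = 𝔭₁𝔭₂ with 𝔭₁ ≠ 𝔭₂

Since 3 ≢ 1 mod 4, the ring of integers is ℤ[√3] with discriminant 4·3 = 12.
Since gcd(8893, 12) = 1 the prime 8893 does not ramify.
Legendre symbol by Euler's criterion: (3/8893) ≡ 3^4446 ≡ 1 (mod 8893), i.e. (3/8893) = 1.
Legendre symbol 1 ⇒ 8893 is split.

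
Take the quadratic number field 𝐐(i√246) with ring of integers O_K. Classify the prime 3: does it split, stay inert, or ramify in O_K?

d = -246 ≡ 2 (mod 4), so O_K = ℤ[√-246] and disc(K) = 4d = -984.
3 divides disc(K) = -984, so 3 ramifies.

3 is ramified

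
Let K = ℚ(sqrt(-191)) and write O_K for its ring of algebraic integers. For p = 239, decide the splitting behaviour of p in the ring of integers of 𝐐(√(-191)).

d = -191 ≡ 1 (mod 4), so O_K = ℤ[(1+√-191)/2] and disc(K) = d = -191.
disc(K) = -191 is not divisible by 239; 239 is unramified.
Compute (-191/239) via Euler: 48^((239-1)/2) mod 239 = 1, so (-191/239) = 1.
d is a quadratic residue mod p, hence 239 splits in O_K.

splits completely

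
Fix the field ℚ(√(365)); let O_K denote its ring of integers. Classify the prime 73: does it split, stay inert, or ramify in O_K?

ramifies in O_K

Since 365 ≡ 1 mod 4, the ring of integers is ℤ[(1+√365)/2] with discriminant 365.
73 divides disc(K) = 365, so 73 ramifies.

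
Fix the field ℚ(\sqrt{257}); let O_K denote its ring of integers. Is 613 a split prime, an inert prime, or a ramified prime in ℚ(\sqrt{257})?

Since 257 ≡ 1 mod 4, the ring of integers is ℤ[(1+√257)/2] with discriminant 257.
disc(K) = 257 is not divisible by 613; 613 is unramified.
(257/613) = 257^306 mod 613 = 1, giving Legendre symbol 1.
d is a quadratic residue mod p, hence 613 splits in O_K.

split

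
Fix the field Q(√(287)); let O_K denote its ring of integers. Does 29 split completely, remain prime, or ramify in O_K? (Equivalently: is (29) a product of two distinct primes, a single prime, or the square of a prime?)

inert

287 mod 4 = 3, hence disc K = 4·287 = 1148 and O_K = ℤ[√287].
disc(K) = 1148 is not divisible by 29; 29 is unramified.
Legendre symbol by Euler's criterion: (287/29) ≡ 287^14 ≡ 28 (mod 29), i.e. (287/29) = -1.
(287/29) = -1, so 29 is inert.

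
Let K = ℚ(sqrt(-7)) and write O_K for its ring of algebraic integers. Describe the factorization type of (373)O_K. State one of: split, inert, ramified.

-7 mod 4 = 1, hence disc K = -7 and O_K = ℤ[(1+√-7)/2].
373 ∤ -7, so 373 is unramified.
Compute (-7/373) via Euler: 366^((373-1)/2) mod 373 = 1, so (-7/373) = 1.
Legendre symbol 1 ⇒ 373 is split.

p splits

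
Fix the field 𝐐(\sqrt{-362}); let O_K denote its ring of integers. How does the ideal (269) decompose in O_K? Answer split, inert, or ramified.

Since -362 ≢ 1 mod 4, the ring of integers is ℤ[√-362] with discriminant 4·(-362) = -1448.
disc(K) = -1448 is not divisible by 269; 269 is unramified.
(-362/269) = 176^134 mod 269 = 1, giving Legendre symbol 1.
(-362/269) = 1, so 269 splits.

splits completely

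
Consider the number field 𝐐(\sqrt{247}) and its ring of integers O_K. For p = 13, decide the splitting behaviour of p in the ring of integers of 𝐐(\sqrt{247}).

ramifies in O_K

247 mod 4 = 3, hence disc K = 4·247 = 988 and O_K = ℤ[√247].
Ramification test: 13 | 988. The prime 13 ramifies in K.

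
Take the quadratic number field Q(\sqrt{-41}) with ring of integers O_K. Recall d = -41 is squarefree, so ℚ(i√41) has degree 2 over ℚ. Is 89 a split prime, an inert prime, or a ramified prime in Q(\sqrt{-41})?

inert — (89) stays prime in O_K

-41 mod 4 = 3, hence disc K = 4·(-41) = -164 and O_K = ℤ[√-41].
89 ∤ -164, so 89 is unramified.
Euler's criterion: (-41)^44 mod 89 = 88. Thus (-41|89) = -1.
d is a non-residue mod p, hence 89 remains inert in O_K.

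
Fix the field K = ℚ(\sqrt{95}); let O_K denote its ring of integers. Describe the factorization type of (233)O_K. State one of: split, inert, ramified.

remains prime (inert)

d = 95 ≡ 3 (mod 4), so O_K = ℤ[√95] and disc(K) = 4d = 380.
233 ∤ 380, so 233 is unramified.
Euler's criterion: 95^116 mod 233 = 232. Thus (95|233) = -1.
Legendre symbol -1 ⇒ 233 is inert.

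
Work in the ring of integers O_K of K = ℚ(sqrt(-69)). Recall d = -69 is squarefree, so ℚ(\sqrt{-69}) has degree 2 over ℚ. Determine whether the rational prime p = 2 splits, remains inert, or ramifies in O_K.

Since -69 ≢ 1 mod 4, the ring of integers is ℤ[√-69] with discriminant 4·(-69) = -276.
Ramification test: 2 | -276. The prime 2 ramifies in K.

ramifies in O_K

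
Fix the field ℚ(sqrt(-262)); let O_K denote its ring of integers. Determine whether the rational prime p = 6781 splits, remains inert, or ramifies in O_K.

Since -262 ≢ 1 mod 4, the ring of integers is ℤ[√-262] with discriminant 4·(-262) = -1048.
Since gcd(6781, -1048) = 1 the prime 6781 does not ramify.
Legendre symbol by Euler's criterion: (-262/6781) ≡ (-262)^3390 ≡ 6780 (mod 6781), i.e. (-262/6781) = -1.
(-262/6781) = -1, so 6781 is inert.

remains prime (inert)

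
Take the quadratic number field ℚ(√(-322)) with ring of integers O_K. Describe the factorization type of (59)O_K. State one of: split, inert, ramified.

inert — (59) stays prime in O_K

d = -322 ≡ 2 (mod 4), so O_K = ℤ[√-322] and disc(K) = 4d = -1288.
disc(K) = -1288 is not divisible by 59; 59 is unramified.
Legendre symbol by Euler's criterion: (-322/59) ≡ (-322)^29 ≡ 58 (mod 59), i.e. (-322/59) = -1.
(-322/59) = -1, so 59 is inert.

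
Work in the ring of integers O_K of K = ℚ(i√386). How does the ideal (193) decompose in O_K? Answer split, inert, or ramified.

Since -386 ≢ 1 mod 4, the ring of integers is ℤ[√-386] with discriminant 4·(-386) = -1544.
193 divides disc(K) = -1544, so 193 ramifies.

ramifies in O_K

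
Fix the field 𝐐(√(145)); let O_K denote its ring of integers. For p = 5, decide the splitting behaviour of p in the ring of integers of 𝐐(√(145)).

ramified — (5) = 𝔭²

d = 145 ≡ 1 (mod 4), so O_K = ℤ[(1+√145)/2] and disc(K) = d = 145.
disc(K) = 145 = 5·29, so p = 5 is ramified.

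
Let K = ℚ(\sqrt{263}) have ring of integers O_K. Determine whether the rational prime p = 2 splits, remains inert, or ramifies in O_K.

ramified — (2) = 𝔭²

d = 263 ≡ 3 (mod 4), so O_K = ℤ[√263] and disc(K) = 4d = 1052.
2 divides disc(K) = 1052, so 2 ramifies.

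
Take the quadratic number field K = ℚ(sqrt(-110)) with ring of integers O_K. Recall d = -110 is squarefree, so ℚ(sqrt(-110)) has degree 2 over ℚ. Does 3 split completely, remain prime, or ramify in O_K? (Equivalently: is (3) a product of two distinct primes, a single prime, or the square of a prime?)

3 splits in O_K

-110 mod 4 = 2, hence disc K = 4·(-110) = -440 and O_K = ℤ[√-110].
3 ∤ -440, so 3 is unramified.
Compute (-110/3) via Euler: 1^((3-1)/2) mod 3 = 1, so (-110/3) = 1.
d is a quadratic residue mod p, hence 3 splits in O_K.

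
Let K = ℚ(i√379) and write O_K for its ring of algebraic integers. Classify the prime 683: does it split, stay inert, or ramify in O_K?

Since -379 ≡ 1 mod 4, the ring of integers is ℤ[(1+√-379)/2] with discriminant -379.
disc(K) = -379 is not divisible by 683; 683 is unramified.
(-379/683) = 304^341 mod 683 = 1, giving Legendre symbol 1.
d is a quadratic residue mod p, hence 683 splits in O_K.

split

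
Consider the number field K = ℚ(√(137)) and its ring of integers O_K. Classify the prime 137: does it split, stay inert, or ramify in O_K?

137 mod 4 = 1, hence disc K = 137 and O_K = ℤ[(1+√137)/2].
disc(K) = 137 = 137·1, so p = 137 is ramified.

ramified — (137) = 𝔭²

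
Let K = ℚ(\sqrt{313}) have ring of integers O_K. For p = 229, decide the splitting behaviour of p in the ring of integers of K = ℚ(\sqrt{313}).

inert — (229) stays prime in O_K

313 mod 4 = 1, hence disc K = 313 and O_K = ℤ[(1+√313)/2].
Since gcd(229, 313) = 1 the prime 229 does not ramify.
Legendre symbol by Euler's criterion: (313/229) ≡ 313^114 ≡ 228 (mod 229), i.e. (313/229) = -1.
d is a non-residue mod p, hence 229 remains inert in O_K.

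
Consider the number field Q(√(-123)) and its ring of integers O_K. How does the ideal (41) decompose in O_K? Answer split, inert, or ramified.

p ramifies

-123 mod 4 = 1, hence disc K = -123 and O_K = ℤ[(1+√-123)/2].
disc(K) = -123 = 41·(-3), so p = 41 is ramified.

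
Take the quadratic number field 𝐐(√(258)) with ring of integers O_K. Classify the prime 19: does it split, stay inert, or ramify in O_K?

19 splits in O_K

258 mod 4 = 2, hence disc K = 4·258 = 1032 and O_K = ℤ[√258].
Since gcd(19, 1032) = 1 the prime 19 does not ramify.
Euler's criterion: 258^9 mod 19 = 1. Thus (258|19) = 1.
d is a quadratic residue mod p, hence 19 splits in O_K.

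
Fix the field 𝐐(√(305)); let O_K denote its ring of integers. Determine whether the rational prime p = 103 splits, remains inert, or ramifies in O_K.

d = 305 ≡ 1 (mod 4), so O_K = ℤ[(1+√305)/2] and disc(K) = d = 305.
disc(K) = 305 is not divisible by 103; 103 is unramified.
Euler's criterion: 305^51 mod 103 = 102. Thus (305|103) = -1.
Legendre symbol -1 ⇒ 103 is inert.

p is inert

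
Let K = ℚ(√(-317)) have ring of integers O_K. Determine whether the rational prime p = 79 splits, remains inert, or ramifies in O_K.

inert — (79) stays prime in O_K

d = -317 ≡ 3 (mod 4), so O_K = ℤ[√-317] and disc(K) = 4d = -1268.
disc(K) = -1268 is not divisible by 79; 79 is unramified.
Euler's criterion: (-317)^39 mod 79 = 78. Thus (-317|79) = -1.
(-317/79) = -1, so 79 is inert.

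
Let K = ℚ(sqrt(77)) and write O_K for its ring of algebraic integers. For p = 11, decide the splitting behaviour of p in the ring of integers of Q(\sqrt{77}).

ramifies in O_K

d = 77 ≡ 1 (mod 4), so O_K = ℤ[(1+√77)/2] and disc(K) = d = 77.
11 divides disc(K) = 77, so 11 ramifies.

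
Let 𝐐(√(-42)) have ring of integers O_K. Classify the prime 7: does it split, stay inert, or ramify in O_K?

ramified

d = -42 ≡ 2 (mod 4), so O_K = ℤ[√-42] and disc(K) = 4d = -168.
Ramification test: 7 | -168. The prime 7 ramifies in K.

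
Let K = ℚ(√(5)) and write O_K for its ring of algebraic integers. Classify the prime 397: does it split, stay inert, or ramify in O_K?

p is inert

Since 5 ≡ 1 mod 4, the ring of integers is ℤ[(1+√5)/2] with discriminant 5.
Since gcd(397, 5) = 1 the prime 397 does not ramify.
Compute (5/397) via Euler: 5^((397-1)/2) mod 397 = 396, so (5/397) = -1.
Legendre symbol -1 ⇒ 397 is inert.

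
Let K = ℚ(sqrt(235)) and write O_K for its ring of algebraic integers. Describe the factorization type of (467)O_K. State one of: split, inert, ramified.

Since 235 ≢ 1 mod 4, the ring of integers is ℤ[√235] with discriminant 4·235 = 940.
467 ∤ 940, so 467 is unramified.
Euler's criterion: 235^233 mod 467 = 466. Thus (235|467) = -1.
d is a non-residue mod p, hence 467 remains inert in O_K.

inert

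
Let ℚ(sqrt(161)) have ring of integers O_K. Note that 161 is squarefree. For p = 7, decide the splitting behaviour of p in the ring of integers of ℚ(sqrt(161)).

p ramifies

Since 161 ≡ 1 mod 4, the ring of integers is ℤ[(1+√161)/2] with discriminant 161.
disc(K) = 161 = 7·23, so p = 7 is ramified.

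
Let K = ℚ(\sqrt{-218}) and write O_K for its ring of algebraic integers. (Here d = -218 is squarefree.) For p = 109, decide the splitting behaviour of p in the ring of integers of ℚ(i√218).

-218 mod 4 = 2, hence disc K = 4·(-218) = -872 and O_K = ℤ[√-218].
disc(K) = -872 = 109·(-8), so p = 109 is ramified.

109 is ramified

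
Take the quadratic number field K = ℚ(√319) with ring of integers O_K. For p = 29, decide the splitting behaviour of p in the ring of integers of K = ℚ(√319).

29 is ramified

319 mod 4 = 3, hence disc K = 4·319 = 1276 and O_K = ℤ[√319].
Ramification test: 29 | 1276. The prime 29 ramifies in K.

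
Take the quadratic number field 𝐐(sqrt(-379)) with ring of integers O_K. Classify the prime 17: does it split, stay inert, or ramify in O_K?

-379 mod 4 = 1, hence disc K = -379 and O_K = ℤ[(1+√-379)/2].
disc(K) = -379 is not divisible by 17; 17 is unramified.
Legendre symbol by Euler's criterion: (-379/17) ≡ (-379)^8 ≡ 16 (mod 17), i.e. (-379/17) = -1.
Legendre symbol -1 ⇒ 17 is inert.

remains prime (inert)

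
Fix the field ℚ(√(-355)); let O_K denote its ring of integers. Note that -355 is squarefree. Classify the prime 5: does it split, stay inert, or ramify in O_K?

ramified — (5) = 𝔭²

d = -355 ≡ 1 (mod 4), so O_K = ℤ[(1+√-355)/2] and disc(K) = d = -355.
disc(K) = -355 = 5·(-71), so p = 5 is ramified.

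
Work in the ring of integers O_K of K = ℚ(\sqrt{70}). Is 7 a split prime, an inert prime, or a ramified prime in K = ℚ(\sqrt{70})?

d = 70 ≡ 2 (mod 4), so O_K = ℤ[√70] and disc(K) = 4d = 280.
Ramification test: 7 | 280. The prime 7 ramifies in K.

ramified — (7) = 𝔭²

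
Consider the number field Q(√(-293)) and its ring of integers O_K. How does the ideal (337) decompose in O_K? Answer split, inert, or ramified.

inert — (337) stays prime in O_K

Since -293 ≢ 1 mod 4, the ring of integers is ℤ[√-293] with discriminant 4·(-293) = -1172.
337 ∤ -1172, so 337 is unramified.
(-293/337) = 44^168 mod 337 = 336, giving Legendre symbol -1.
(-293/337) = -1, so 337 is inert.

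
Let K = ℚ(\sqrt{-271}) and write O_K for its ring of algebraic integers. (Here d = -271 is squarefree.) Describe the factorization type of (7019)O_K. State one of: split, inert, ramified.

d = -271 ≡ 1 (mod 4), so O_K = ℤ[(1+√-271)/2] and disc(K) = d = -271.
7019 ∤ -271, so 7019 is unramified.
Euler's criterion: (-271)^3509 mod 7019 = 1. Thus (-271|7019) = 1.
(-271/7019) = 1, so 7019 splits.

splits completely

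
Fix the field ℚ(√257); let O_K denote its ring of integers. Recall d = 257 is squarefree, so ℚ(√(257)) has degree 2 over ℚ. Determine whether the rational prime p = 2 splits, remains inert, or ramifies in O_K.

Since 257 ≡ 1 mod 4, the ring of integers is ℤ[(1+√257)/2] with discriminant 257.
2 ∤ 257, so 2 is unramified.
For p = 2 with d ≡ 1 (mod 4): d mod 8 = 1, so 2 splits.

split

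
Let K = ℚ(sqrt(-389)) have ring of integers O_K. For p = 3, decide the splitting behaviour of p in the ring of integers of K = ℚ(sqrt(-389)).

split — (3) = 𝔭₁𝔭₂ with 𝔭₁ ≠ 𝔭₂

-389 mod 4 = 3, hence disc K = 4·(-389) = -1556 and O_K = ℤ[√-389].
3 ∤ -1556, so 3 is unramified.
(-389/3) = 1^1 mod 3 = 1, giving Legendre symbol 1.
Legendre symbol 1 ⇒ 3 is split.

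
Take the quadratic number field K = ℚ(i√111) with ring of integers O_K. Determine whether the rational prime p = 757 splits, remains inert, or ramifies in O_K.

-111 mod 4 = 1, hence disc K = -111 and O_K = ℤ[(1+√-111)/2].
757 ∤ -111, so 757 is unramified.
Compute (-111/757) via Euler: 646^((757-1)/2) mod 757 = 756, so (-111/757) = -1.
Legendre symbol -1 ⇒ 757 is inert.

p is inert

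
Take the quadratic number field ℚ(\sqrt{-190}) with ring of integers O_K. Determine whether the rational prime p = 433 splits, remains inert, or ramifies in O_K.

split

d = -190 ≡ 2 (mod 4), so O_K = ℤ[√-190] and disc(K) = 4d = -760.
disc(K) = -760 is not divisible by 433; 433 is unramified.
Legendre symbol by Euler's criterion: (-190/433) ≡ (-190)^216 ≡ 1 (mod 433), i.e. (-190/433) = 1.
(-190/433) = 1, so 433 splits.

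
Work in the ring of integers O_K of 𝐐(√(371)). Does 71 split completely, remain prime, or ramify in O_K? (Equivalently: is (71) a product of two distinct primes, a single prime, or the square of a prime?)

d = 371 ≡ 3 (mod 4), so O_K = ℤ[√371] and disc(K) = 4d = 1484.
Since gcd(71, 1484) = 1 the prime 71 does not ramify.
Compute (371/71) via Euler: 16^((71-1)/2) mod 71 = 1, so (371/71) = 1.
Legendre symbol 1 ⇒ 71 is split.

split — (71) = 𝔭₁𝔭₂ with 𝔭₁ ≠ 𝔭₂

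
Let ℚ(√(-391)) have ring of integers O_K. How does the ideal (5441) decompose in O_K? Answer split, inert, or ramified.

split — (5441) = 𝔭₁𝔭₂ with 𝔭₁ ≠ 𝔭₂

-391 mod 4 = 1, hence disc K = -391 and O_K = ℤ[(1+√-391)/2].
disc(K) = -391 is not divisible by 5441; 5441 is unramified.
(-391/5441) = 5050^2720 mod 5441 = 1, giving Legendre symbol 1.
d is a quadratic residue mod p, hence 5441 splits in O_K.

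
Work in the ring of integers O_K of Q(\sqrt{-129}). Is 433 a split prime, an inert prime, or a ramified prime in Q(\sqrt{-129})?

Since -129 ≢ 1 mod 4, the ring of integers is ℤ[√-129] with discriminant 4·(-129) = -516.
disc(K) = -516 is not divisible by 433; 433 is unramified.
Legendre symbol by Euler's criterion: (-129/433) ≡ (-129)^216 ≡ 432 (mod 433), i.e. (-129/433) = -1.
d is a non-residue mod p, hence 433 remains inert in O_K.

p is inert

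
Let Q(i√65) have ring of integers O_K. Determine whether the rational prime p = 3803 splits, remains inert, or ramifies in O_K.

d = -65 ≡ 3 (mod 4), so O_K = ℤ[√-65] and disc(K) = 4d = -260.
disc(K) = -260 is not divisible by 3803; 3803 is unramified.
Compute (-65/3803) via Euler: 3738^((3803-1)/2) mod 3803 = 3802, so (-65/3803) = -1.
d is a non-residue mod p, hence 3803 remains inert in O_K.

p is inert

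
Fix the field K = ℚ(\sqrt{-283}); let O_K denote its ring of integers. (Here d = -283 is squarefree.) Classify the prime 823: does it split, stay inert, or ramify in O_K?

Since -283 ≡ 1 mod 4, the ring of integers is ℤ[(1+√-283)/2] with discriminant -283.
823 ∤ -283, so 823 is unramified.
Euler's criterion: (-283)^411 mod 823 = 1. Thus (-283|823) = 1.
d is a quadratic residue mod p, hence 823 splits in O_K.

split — (823) = 𝔭₁𝔭₂ with 𝔭₁ ≠ 𝔭₂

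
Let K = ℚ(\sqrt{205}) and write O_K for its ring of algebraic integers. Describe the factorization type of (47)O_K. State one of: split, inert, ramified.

205 mod 4 = 1, hence disc K = 205 and O_K = ℤ[(1+√205)/2].
disc(K) = 205 is not divisible by 47; 47 is unramified.
Legendre symbol by Euler's criterion: (205/47) ≡ 205^23 ≡ 1 (mod 47), i.e. (205/47) = 1.
d is a quadratic residue mod p, hence 47 splits in O_K.

splits completely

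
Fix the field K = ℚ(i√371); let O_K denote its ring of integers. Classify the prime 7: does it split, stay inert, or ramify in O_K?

p ramifies

-371 mod 4 = 1, hence disc K = -371 and O_K = ℤ[(1+√-371)/2].
disc(K) = -371 = 7·(-53), so p = 7 is ramified.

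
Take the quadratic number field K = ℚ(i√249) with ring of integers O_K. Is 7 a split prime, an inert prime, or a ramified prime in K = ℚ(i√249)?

p is inert

Since -249 ≢ 1 mod 4, the ring of integers is ℤ[√-249] with discriminant 4·(-249) = -996.
disc(K) = -996 is not divisible by 7; 7 is unramified.
Compute (-249/7) via Euler: 3^((7-1)/2) mod 7 = 6, so (-249/7) = -1.
d is a non-residue mod p, hence 7 remains inert in O_K.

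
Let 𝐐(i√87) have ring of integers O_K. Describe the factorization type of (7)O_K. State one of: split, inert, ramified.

d = -87 ≡ 1 (mod 4), so O_K = ℤ[(1+√-87)/2] and disc(K) = d = -87.
Since gcd(7, -87) = 1 the prime 7 does not ramify.
Legendre symbol by Euler's criterion: (-87/7) ≡ (-87)^3 ≡ 1 (mod 7), i.e. (-87/7) = 1.
(-87/7) = 1, so 7 splits.

split — (7) = 𝔭₁𝔭₂ with 𝔭₁ ≠ 𝔭₂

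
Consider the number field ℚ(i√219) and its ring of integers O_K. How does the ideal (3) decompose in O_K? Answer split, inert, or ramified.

d = -219 ≡ 1 (mod 4), so O_K = ℤ[(1+√-219)/2] and disc(K) = d = -219.
Ramification test: 3 | -219. The prime 3 ramifies in K.

ramified — (3) = 𝔭²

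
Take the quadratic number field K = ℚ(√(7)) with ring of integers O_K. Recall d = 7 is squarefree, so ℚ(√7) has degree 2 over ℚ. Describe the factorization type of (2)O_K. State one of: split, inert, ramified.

Since 7 ≢ 1 mod 4, the ring of integers is ℤ[√7] with discriminant 4·7 = 28.
2 divides disc(K) = 28, so 2 ramifies.

ramified — (2) = 𝔭²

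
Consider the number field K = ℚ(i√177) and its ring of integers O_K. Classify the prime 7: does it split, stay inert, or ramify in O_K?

p is inert

Since -177 ≢ 1 mod 4, the ring of integers is ℤ[√-177] with discriminant 4·(-177) = -708.
disc(K) = -708 is not divisible by 7; 7 is unramified.
(-177/7) = 5^3 mod 7 = 6, giving Legendre symbol -1.
(-177/7) = -1, so 7 is inert.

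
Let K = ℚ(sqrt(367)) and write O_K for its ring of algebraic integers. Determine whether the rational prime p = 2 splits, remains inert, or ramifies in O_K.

p ramifies

Since 367 ≢ 1 mod 4, the ring of integers is ℤ[√367] with discriminant 4·367 = 1468.
2 divides disc(K) = 1468, so 2 ramifies.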